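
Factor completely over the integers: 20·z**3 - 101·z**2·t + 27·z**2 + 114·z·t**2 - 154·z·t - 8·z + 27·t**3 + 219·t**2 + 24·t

(z - 3·t)·(4·z - 9·t - 1)·(5·z + t + 8)

Group: z·(20·z**2 - 41·z·t + 27·z - 9·t**2 - 73·t - 8) - 3·t·(20·z**2 - 41·z·t + 27·z - 9·t**2 - 73·t - 8); both groups contain (20·z**2 - 41·z·t + 27·z - 9·t**2 - 73·t - 8), so (z - 3·t) is a factor with cofactor 20·z**2 - 41·z·t + 27·z - 9·t**2 - 73·t - 8.
The cofactor groups again: 20·z**2 - 41·z·t + 27·z - 9·t**2 - 73·t - 8 = 4·z·(5·z + t + 8) + (-9·t - 1)·(5·z + t + 8); both groups contain (5·z + t + 8), giving (4·z - 9·t - 1)·(5·z + t + 8).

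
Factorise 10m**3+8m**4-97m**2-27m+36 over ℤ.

Testing divisors of the constant over divisors of the leading coefficient, m = -4 is a root, giving the factor (m+4) and quotient 8m**3-22m**2-9m+9.
Continuing, m = 1/2 is a root, giving the factor (2m-1) and quotient 4m**2-9m-9.
The remaining quadratic factors as (4m+3)(m-3).

(2m-1)(4m+3)(m+4)(m-3)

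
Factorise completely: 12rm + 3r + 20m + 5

Group as (12rm + 3r) + (20m + 5) = 3r(4m + 1) + 5(4m + 1).
Both groups share the factor (4m + 1).

(3r + 5)(4m + 1)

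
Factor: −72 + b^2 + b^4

(b^2 + 9)*(b^2 − 8)

Substitute u = b^2 to get a quadratic in u, then factor.
b^2 − 8 is irreducible over ℤ (8 is not a perfect square).
b^2 + 9 is irreducible over ℤ (sum of squares).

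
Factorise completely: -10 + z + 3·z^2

(3·z - 5)·(z + 2)

Need a pair with product 3·(-10) = -30 and sum 1: that's -5 and 6.
Split the middle term: 3·z^2 - 5·z + 6·z - 10 = z·(3·z - 5) + 2·(3·z - 5).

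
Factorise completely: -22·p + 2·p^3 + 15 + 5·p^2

Testing divisors of the constant over divisors of the leading coefficient, p = 3/2 is a root, giving the factor (2·p - 3) and quotient p^2 + 4·p - 5.
The remaining quadratic factors as (p + 5)(p - 1).

(2·p - 3)·(p + 5)·(p - 1)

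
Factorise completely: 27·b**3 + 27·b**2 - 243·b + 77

By the rational root theorem, b = 7/3 is a root, so (3·b - 7) divides it; the quotient is 9·b**2 + 30·b - 11.
The remaining quadratic factors as (3·b - 1)(3·b + 11).

(3·b + 11)·(3·b - 1)·(3·b - 7)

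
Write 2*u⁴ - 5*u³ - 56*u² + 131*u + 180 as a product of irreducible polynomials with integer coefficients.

(2*u - 9)*(u + 1)*(u + 5)*(u - 4)

Testing divisors of the constant over divisors of the leading coefficient, u = 4 is a root, giving the factor (u - 4) and quotient 2*u³ + 3*u² - 44*u - 45.
Next, u = -5 is a root, giving the factor (u + 5) and quotient 2*u² - 7*u - 9.
The remaining quadratic factors as (u + 1)(2*u - 9).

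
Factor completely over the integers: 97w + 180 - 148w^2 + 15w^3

(3w - 5)(5w + 4)(w - 9)

By the rational root theorem, w = -4/5 is a root, so (5w + 4) divides it; the quotient is 3w^2 - 32w + 45.
The remaining quadratic factors as (w - 9)(3w - 5).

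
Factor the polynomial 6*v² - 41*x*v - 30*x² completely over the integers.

Group: -2*x*(15*x - 2*v) - 3*v*(15*x - 2*v); both groups contain (15*x - 2*v).

-(15*x - 2*v)*(2*x + 3*v)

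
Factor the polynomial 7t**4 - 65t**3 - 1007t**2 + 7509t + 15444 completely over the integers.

Testing divisors of the constant over divisors of the leading coefficient, t = 13 is a root, giving the factor (t - 13) and quotient 7t**3 + 26t**2 - 669t - 1188.
Then t = -11 is a root, so (t + 11) divides it; the quotient is 7t**2 - 51t - 108.
The remaining quadratic factors as (t - 9)(7t + 12).

(7t + 12)(t + 11)(t - 13)(t - 9)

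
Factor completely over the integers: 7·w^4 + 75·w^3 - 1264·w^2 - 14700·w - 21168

Trying the rational-root candidates, w = -14 is a root, so (w + 14) divides it; the quotient is 7·w^3 - 23·w^2 - 942·w - 1512.
Then w = 14 is a root, so (w - 14) divides it; the quotient is 7·w^2 + 75·w + 108.
The remaining quadratic factors as (7·w + 12)(w + 9).

(7·w + 12)·(w + 14)·(w + 9)·(w - 14)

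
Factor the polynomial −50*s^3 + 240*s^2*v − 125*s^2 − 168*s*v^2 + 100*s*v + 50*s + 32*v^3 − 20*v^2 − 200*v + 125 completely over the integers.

−(2*s − 8*v + 5)*(5*s − 2*v + 5)*(5*s − 2*v − 5)

Group: 5*s*(−10*s^2 + 44*s*v − 35*s − 16*v^2 + 50*v − 25) + (−2*v − 5)*(−10*s^2 + 44*s*v − 35*s − 16*v^2 + 50*v − 25); both groups contain (−10*s^2 + 44*s*v − 35*s − 16*v^2 + 50*v − 25), so (5*s − 2*v − 5) is a factor with cofactor −10*s^2 + 44*s*v − 35*s − 16*v^2 + 50*v − 25.
The cofactor groups again: −10*s^2 + 44*s*v − 35*s − 16*v^2 + 50*v − 25 = −2*s*(5*s − 2*v + 5) + (8*v − 5)*(5*s − 2*v + 5); both groups contain (5*s − 2*v + 5), giving −(2*s − 8*v + 5)*(5*s − 2*v + 5).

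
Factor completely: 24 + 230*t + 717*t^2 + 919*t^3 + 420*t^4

Trying the rational-root candidates, t = −4/7 is a root, so (7*t + 4) divides it; the quotient is 60*t^3 + 97*t^2 + 47*t + 6.
Next, t = −3/4 is a root, giving the factor (4*t + 3) and quotient 15*t^2 + 13*t + 2.
The remaining quadratic factors as (5*t + 1)(3*t + 2).

(3*t + 2)*(4*t + 3)*(5*t + 1)*(7*t + 4)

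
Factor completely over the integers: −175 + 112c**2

Pull out the common factor 7; 16c**2 − 25 is a difference of squares.

7(4c + 5)(4c − 5)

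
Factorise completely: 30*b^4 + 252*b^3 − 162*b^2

Pull out the common factor 6*b^2, then factor the remaining trinomial.

6*b^2*(5*b − 3)*(b + 9)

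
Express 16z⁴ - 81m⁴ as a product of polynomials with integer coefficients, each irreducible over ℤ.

(2z)⁴ − (3m)⁴ = ((2z)² − (3m)²)((2z)² + (3m)²); the first factor splits again, the second (4z² + 9m²) is irreducible.

(2z - 3m)(2z + 3m)(4z² + 9m²)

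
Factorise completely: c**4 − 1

(c + 1)·(c − 1)·(c**2 + 1)

Substitute u = c**2 to get a quadratic in u, then factor.
c**2 + 1 is irreducible over ℤ (sum of squares).
c**2 − 1 is a difference of squares.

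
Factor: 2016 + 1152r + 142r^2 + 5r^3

Testing divisors of the constant over divisors of the leading coefficient, r = -14 is a root, so (r + 14) is a factor; dividing leaves 5r^2 + 72r + 144.
The remaining quadratic factors as (r + 12)(5r + 12).

(5r + 12)(r + 12)(r + 14)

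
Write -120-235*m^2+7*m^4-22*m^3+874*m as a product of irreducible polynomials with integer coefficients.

Among the possible rational roots, m = -6 is a root, so (m+6) divides it; the quotient is 7*m^3-64*m^2+149*m-20.
Continuing, m = 5 is a root, so (m-5) is a factor; dividing leaves 7*m^2-29*m+4.
The remaining quadratic factors as (m-4)(7*m-1).

(7*m-1)*(m+6)*(m-4)*(m-5)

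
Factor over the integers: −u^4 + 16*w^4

Write as (4*w^2)² − (u^2)², then factor 4*w^2 − u^2 once more.

(2*w − u)*(2*w + u)*(4*w^2 + u^2)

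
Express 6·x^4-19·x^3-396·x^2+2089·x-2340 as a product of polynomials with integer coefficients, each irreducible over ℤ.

Trying the rational-root candidates, x = -9 is a root, so (x+9) is a factor; dividing leaves 6·x^3-73·x^2+261·x-260.
Then x = 4 is a root, so (x-4) divides it; the quotient is 6·x^2-49·x+65.
The remaining quadratic factors as (3·x-5)(2·x-13).

(2·x-13)·(3·x-5)·(x+9)·(x-4)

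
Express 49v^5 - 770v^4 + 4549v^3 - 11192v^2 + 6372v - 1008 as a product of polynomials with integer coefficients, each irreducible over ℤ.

By the rational root theorem, v = 6 is a root, so (v - 6) is a factor; dividing leaves 49v^4 - 476v^3 + 1693v^2 - 1034v + 168.
Continuing, v = 2/7 is a root, so (7v - 2) is a factor; dividing leaves 7v^3 - 66v^2 + 223v - 84.
Continuing, v = 3/7 is a root, so (7v - 3) divides it; the quotient is v^2 - 9v + 28.
The quadratic v^2 - 9v + 28 has discriminant -31 < 0 and is irreducible over ℤ.

(7v - 2)(7v - 3)(v - 6)(v^2 - 9v + 28)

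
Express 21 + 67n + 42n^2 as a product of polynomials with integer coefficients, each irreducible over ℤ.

(6n + 7)(7n + 3)

Need a pair with product 42·21 = 882 and sum 67: that's 49 and 18.
Split the middle term: 42n^2 + 49n + 18n + 21 = 7n(6n + 7) + 3(6n + 7).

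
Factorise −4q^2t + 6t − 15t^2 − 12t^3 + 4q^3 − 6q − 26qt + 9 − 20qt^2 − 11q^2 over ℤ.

Group: q(4q^2 − 8qt − 15q − 12t^2 − 3t + 9) + (t + 1)(4q^2 − 8qt − 15q − 12t^2 − 3t + 9); both groups contain (4q^2 − 8qt − 15q − 12t^2 − 3t + 9), so (q + t + 1) is a factor with cofactor 4q^2 − 8qt − 15q − 12t^2 − 3t + 9.
The cofactor groups again: 4q^2 − 8qt − 15q − 12t^2 − 3t + 9 = 4q(q − 3t − 3) + (4t − 3)(q − 3t − 3); both groups contain (q − 3t − 3), giving (4q + 4t − 3)(q − 3t − 3).

(4q + 4t − 3)(q + t + 1)(q − 3t − 3)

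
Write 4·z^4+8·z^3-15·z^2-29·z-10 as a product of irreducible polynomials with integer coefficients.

(2·z+1)·(2·z+5)·(z+1)·(z-2)

Testing divisors of the constant over divisors of the leading coefficient, z = -1 is a root, so (z+1) divides it; the quotient is 4·z^3+4·z^2-19·z-10.
Next, z = -5/2 is a root, giving the factor (2·z+5) and quotient 2·z^2-3·z-2.
The remaining quadratic factors as (z-2)(2·z+1).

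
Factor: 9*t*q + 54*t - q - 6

(9*t - 1)*(q + 6)

Group as (9*t*q + 54*t) + (-q - 6) = 9*t*(q + 6) - (q + 6).
Both groups share the factor (q + 6).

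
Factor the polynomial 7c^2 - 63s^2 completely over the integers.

Every term has a factor of 7. Then c^2 - 9s^2 = (c)² − (3s)².

7(c + 3s)(c - 3s)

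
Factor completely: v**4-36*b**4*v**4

Pull out the common factor v**4, leaving -36*b**4+1.
Recognize a difference of squares with the parts 1 and 6*b**2.

-v**4*(6*b**2+1)*(6*b**2-1)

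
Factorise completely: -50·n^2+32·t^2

2·(4·t-5·n)·(4·t+5·n)

Pull out the common factor 2; 16·t^2-25·n^2 is a difference of squares.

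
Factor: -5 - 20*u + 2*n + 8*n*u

Group as (8*n*u + 2*n) + (-20*u - 5) = 2*n*(4*u + 1) - 5*(4*u + 1).
Both groups share the factor (4*u + 1).

(2*n - 5)*(4*u + 1)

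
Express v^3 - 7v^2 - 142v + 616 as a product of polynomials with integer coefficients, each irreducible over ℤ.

Testing divisors of the constant over divisors of the leading coefficient, v = 14 is a root, so (v - 14) is a factor; dividing leaves v^2 + 7v - 44.
The remaining quadratic factors as (v - 4)(v + 11).

(v + 11)(v - 14)(v - 4)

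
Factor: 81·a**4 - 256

(3·a)⁴ − (4)⁴ = ((3·a)² − (4)²)((3·a)² + (4)²); the first factor splits again, the second (9·a**2 + 16) is irreducible.

(3·a + 4)·(3·a - 4)·(9·a**2 + 16)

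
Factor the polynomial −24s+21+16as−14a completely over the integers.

(2a−3)(8s−7)

Group as (16as−14a) + (−24s+21) = 2a(8s−7) − 3(8s−7).
Both groups share the factor (8s−7).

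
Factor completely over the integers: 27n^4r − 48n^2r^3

3n^2r(3n + 4r)(3n − 4r)

Factor out 3n^2r, leaving 9n^2 − 16r^2, which is a difference of two squares.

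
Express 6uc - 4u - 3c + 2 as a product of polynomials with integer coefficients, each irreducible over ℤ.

(2u - 1)(3c - 2)

Group as (6uc - 4u) + (-3c + 2) = 2u(3c - 2) - (3c - 2).
Both groups share the factor (3c - 2).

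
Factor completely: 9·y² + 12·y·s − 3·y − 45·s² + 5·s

(3·y − 5·s)·(3·y + 9·s − 1)

Group: 3·y·(3·y + 9·s − 1) − 5·s·(3·y + 9·s − 1); both groups contain (3·y + 9·s − 1).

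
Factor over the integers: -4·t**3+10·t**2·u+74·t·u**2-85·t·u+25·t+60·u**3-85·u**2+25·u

-(2·t+5·u-5)·(2·t-12·u+5)·(t+u)

Group: t·(-4·t**2+14·t·u+60·u**2-85·u+25) + u·(-4·t**2+14·t·u+60·u**2-85·u+25); both groups contain (-4·t**2+14·t·u+60·u**2-85·u+25), so (t+u) is a factor with cofactor -4·t**2+14·t·u+60·u**2-85·u+25.
The cofactor groups again: -4·t**2+14·t·u+60·u**2-85·u+25 = -2·t·(2·t-12·u+5) + (-5·u+5)·(2·t-12·u+5); both groups contain (2·t-12·u+5), giving -(2·t+5·u-5)·(2·t-12·u+5).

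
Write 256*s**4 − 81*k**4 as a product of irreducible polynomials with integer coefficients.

(4*s − 3*k)*(4*s + 3*k)*(16*s**2 + 9*k**2)

Write as (16*s**2)² − (9*k**2)², then factor 16*s**2 − 9*k**2 once more.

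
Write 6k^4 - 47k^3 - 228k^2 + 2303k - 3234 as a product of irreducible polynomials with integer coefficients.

Testing divisors of the constant over divisors of the leading coefficient, k = 6 is a root, so (k - 6) divides it; the quotient is 6k^3 - 11k^2 - 294k + 539.
Continuing, k = 11/6 is a root, giving the factor (6k - 11) and quotient k^2 - 49.
The remaining quadratic factors as (k - 7)(k + 7).

(6k - 11)(k + 7)(k - 6)(k - 7)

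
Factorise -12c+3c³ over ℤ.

Factor out 3c, leaving c²-4, which is a difference of two squares.

3c(c+2)(c-2)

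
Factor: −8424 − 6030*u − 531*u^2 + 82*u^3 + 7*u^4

Testing divisors of the constant over divisors of the leading coefficient, u = 9 is a root, so (u − 9) divides it; the quotient is 7*u^3 + 145*u^2 + 774*u + 936.
Then u = −6 is a root, so (u + 6) is a factor; dividing leaves 7*u^2 + 103*u + 156.
The remaining quadratic factors as (7*u + 12)(u + 13).

(7*u + 12)*(u + 13)*(u + 6)*(u − 9)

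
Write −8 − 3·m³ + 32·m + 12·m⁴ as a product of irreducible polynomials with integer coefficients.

(4·m − 1)·(3·m³ + 8)

Group as (12·m⁴ + 32·m) + (−3·m³ − 8) = 4·m·(3·m³ + 8) − (3·m³ + 8).
Both groups share the factor (3·m³ + 8).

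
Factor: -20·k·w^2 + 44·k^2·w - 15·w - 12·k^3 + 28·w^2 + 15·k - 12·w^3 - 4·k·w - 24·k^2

-(2·k - 6·w + 5)·(6·k + 2·w - 3)·(k - w)

Group: 2·k·(-6·k^2 + 4·k·w + 3·k + 2·w^2 - 3·w) + (-6·w + 5)·(-6·k^2 + 4·k·w + 3·k + 2·w^2 - 3·w); both groups contain (-6·k^2 + 4·k·w + 3·k + 2·w^2 - 3·w), so (2·k - 6·w + 5) is a factor with cofactor -6·k^2 + 4·k·w + 3·k + 2·w^2 - 3·w.
The cofactor groups again: -6·k^2 + 4·k·w + 3·k + 2·w^2 - 3·w = -6·k·(k - w) + (-2·w + 3)·(k - w); both groups contain (k - w), giving -(6·k + 2·w - 3)·(k - w).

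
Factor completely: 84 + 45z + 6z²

Pull out the common factor 3, then factor the remaining trinomial.

3(2z + 7)(z + 4)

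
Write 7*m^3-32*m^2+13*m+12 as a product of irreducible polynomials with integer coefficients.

(7*m+3)*(m-1)*(m-4)

Trying the rational-root candidates, m = 1 is a root, giving the factor (m-1) and quotient 7*m^2-25*m-12.
The remaining quadratic factors as (7*m+3)(m-4).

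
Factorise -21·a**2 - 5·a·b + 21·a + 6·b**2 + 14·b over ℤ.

Group: -3·a·(7·a - 3·b - 7) - 2·b·(7·a - 3·b - 7); both groups contain (7·a - 3·b - 7).

-(3·a + 2·b)·(7·a - 3·b - 7)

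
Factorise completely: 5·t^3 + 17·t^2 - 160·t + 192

(5·t - 8)·(t + 8)·(t - 3)

By the rational root theorem, t = 8/5 is a root, giving the factor (5·t - 8) and quotient t^2 + 5·t - 24.
The remaining quadratic factors as (t + 8)(t - 3).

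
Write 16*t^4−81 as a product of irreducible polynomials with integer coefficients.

(2*t+3)*(2*t−3)*(4*t^2+9)

Difference of squares twice: with A = 2*t and B = 3, A⁴ − B⁴ = (A² − B²)(A² + B²), and A² − B² factors again.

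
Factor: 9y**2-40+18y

(3y+10)(3y-4)

Need a pair with product 9·(-40) = -360 and sum 18: that's 30 and -12.
Split the middle term: 9y**2+30y - 12y-40 = 3y(3y+10) - 4(3y+10).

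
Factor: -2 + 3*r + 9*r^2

Need a pair with product 9·(-2) = -18 and sum 3: that's 6 and -3.
Split the middle term: 9*r^2 + 6*r - 3*r - 2 = 3*r*(3*r + 2) - (3*r + 2).

(3*r + 2)*(3*r - 1)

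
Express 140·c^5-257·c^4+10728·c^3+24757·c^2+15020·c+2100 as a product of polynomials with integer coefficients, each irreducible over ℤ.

(4·c+5)·(5·c+1)·(7·c+5)·(c^2-4·c+84)

Trying the rational-root candidates, c = -5/4 is a root, so (4·c+5) divides it; the quotient is 35·c^4-108·c^3+2817·c^2+2668·c+420.
Then c = -1/5 is a root, so (5·c+1) is a factor; dividing leaves 7·c^3-23·c^2+568·c+420.
Next, c = -5/7 is a root, so (7·c+5) is a factor; dividing leaves c^2-4·c+84.
The quadratic c^2-4·c+84 has discriminant -320 < 0 and is irreducible over ℤ.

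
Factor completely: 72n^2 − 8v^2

Every term has a factor of 8. Then 9n^2 − v^2 = (3n)² − (v)².

8(3n + v)(3n − v)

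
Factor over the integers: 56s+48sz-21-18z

Group as (48sz+56s) + (-18z-21) = 8s(6z+7) - 3(6z+7).
Both groups share the factor (6z+7).

(6z+7)(8s-3)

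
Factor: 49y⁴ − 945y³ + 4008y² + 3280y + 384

(7y + 1)(7y + 4)(y − 12)(y − 8)

By the rational root theorem, y = −1/7 is a root, giving the factor (7y + 1) and quotient 7y³ − 136y² + 592y + 384.
Next, y = 8 is a root, so (y − 8) divides it; the quotient is 7y² − 80y − 48.
The remaining quadratic factors as (7y + 4)(y − 12).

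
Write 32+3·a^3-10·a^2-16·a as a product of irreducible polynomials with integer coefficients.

Testing divisors of the constant over divisors of the leading coefficient, a = -2 is a root, so (a+2) divides it; the quotient is 3·a^2-16·a+16.
The remaining quadratic factors as (3·a-4)(a-4).

(3·a-4)·(a+2)·(a-4)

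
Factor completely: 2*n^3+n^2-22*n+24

(2*n-3)*(n+4)*(n-2)

Testing divisors of the constant over divisors of the leading coefficient, n = -4 is a root, giving the factor (n+4) and quotient 2*n^2-7*n+6.
The remaining quadratic factors as (2*n-3)(n-2).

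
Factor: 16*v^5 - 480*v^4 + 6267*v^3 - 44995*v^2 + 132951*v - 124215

(4*v - 13)*(4*v - 7)*(v - 13)*(v^2 - 12*v + 105)

Among the possible rational roots, v = 13 is a root, giving the factor (v - 13) and quotient 16*v^4 - 272*v^3 + 2731*v^2 - 9492*v + 9555.
Continuing, v = 13/4 is a root, so (4*v - 13) is a factor; dividing leaves 4*v^3 - 55*v^2 + 504*v - 735.
Then v = 7/4 is a root, so (4*v - 7) divides it; the quotient is v^2 - 12*v + 105.
The quadratic v^2 - 12*v + 105 has discriminant -276 < 0 and is irreducible over ℤ.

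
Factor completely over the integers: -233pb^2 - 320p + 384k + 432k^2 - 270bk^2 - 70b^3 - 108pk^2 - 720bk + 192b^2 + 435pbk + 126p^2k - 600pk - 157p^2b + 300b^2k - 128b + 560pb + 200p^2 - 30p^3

Group: 3p(-10p^2 - 29pb + 12pk + 40p - 10b^2 + 30bk + 16b - 48k) + (7b - 9k - 8)(-10p^2 - 29pb + 12pk + 40p - 10b^2 + 30bk + 16b - 48k); both groups contain (-10p^2 - 29pb + 12pk + 40p - 10b^2 + 30bk + 16b - 48k), so (3p + 7b - 9k - 8) is a factor with cofactor -10p^2 - 29pb + 12pk + 40p - 10b^2 + 30bk + 16b - 48k.
The cofactor groups again: -10p^2 - 29pb + 12pk + 40p - 10b^2 + 30bk + 16b - 48k = -2p(5p + 2b - 6k) + (-5b + 8)(5p + 2b - 6k); both groups contain (5p + 2b - 6k), giving -(2p + 5b - 8)(5p + 2b - 6k).

-(5p + 2b - 6k)(2p + 5b - 8)(3p + 7b - 9k - 8)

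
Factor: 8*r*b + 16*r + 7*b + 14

(8*r + 7)*(b + 2)

Group as (8*r*b + 16*r) + (7*b + 14) = 8*r*(b + 2) + 7*(b + 2).
Both groups share the factor (b + 2).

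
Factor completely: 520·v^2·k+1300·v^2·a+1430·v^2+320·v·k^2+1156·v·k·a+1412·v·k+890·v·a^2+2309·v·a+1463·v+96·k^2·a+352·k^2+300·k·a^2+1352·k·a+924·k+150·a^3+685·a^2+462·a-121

Group: 4·k·(130·v^2+80·v·k+89·v·a+133·v+24·k·a+88·k+15·a^2+52·a-11) + (10·a+11)·(130·v^2+80·v·k+89·v·a+133·v+24·k·a+88·k+15·a^2+52·a-11); both groups contain (130·v^2+80·v·k+89·v·a+133·v+24·k·a+88·k+15·a^2+52·a-11), so (4·k+10·a+11) is a factor with cofactor 130·v^2+80·v·k+89·v·a+133·v+24·k·a+88·k+15·a^2+52·a-11.
The cofactor groups again: 130·v^2+80·v·k+89·v·a+133·v+24·k·a+88·k+15·a^2+52·a-11 = 10·v·(13·v+8·k+5·a-1) + (3·a+11)·(13·v+8·k+5·a-1); both groups contain (13·v+8·k+5·a-1), giving (10·v+3·a+11)·(13·v+8·k+5·a-1).

(4·k+10·a+11)·(10·v+3·a+11)·(13·v+8·k+5·a-1)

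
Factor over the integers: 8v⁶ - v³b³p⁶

Factor out v³ first: what remains is 8v³ - b³p⁶.
Recognize a difference of cubes with the parts 2v and bp².

v³(2v - bp²)(4v² + 2vbp² + b²p⁴)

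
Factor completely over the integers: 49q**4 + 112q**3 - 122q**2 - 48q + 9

By the rational root theorem, q = -3 is a root, giving the factor (q + 3) and quotient 49q**3 - 35q**2 - 17q + 3.
Then q = -3/7 is a root, so (7q + 3) is a factor; dividing leaves 7q**2 - 8q + 1.
The remaining quadratic factors as (7q - 1)(q - 1).

(7q + 3)(7q - 1)(q + 3)(q - 1)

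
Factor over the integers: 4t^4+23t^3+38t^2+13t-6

Trying the rational-root candidates, t = -2 is a root, so (t+2) is a factor; dividing leaves 4t^3+15t^2+8t-3.
Then t = -3 is a root, so (t+3) divides it; the quotient is 4t^2+3t-1.
The remaining quadratic factors as (4t-1)(t+1).

(4t-1)(t+1)(t+2)(t+3)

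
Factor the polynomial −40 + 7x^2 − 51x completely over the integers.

Need a pair with product 7·(−40) = −280 and sum −51: that's 5 and −56.
Split the middle term: 7x^2 + 5x − 56x − 40 = x(7x + 5) − 8(7x + 5).

(7x + 5)(x − 8)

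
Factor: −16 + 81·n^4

Write as (9·n^2)² − (4)², then factor 9·n^2 − 4 once more.

(3·n + 2)·(3·n − 2)·(9·n^2 + 4)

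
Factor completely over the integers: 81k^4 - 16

(3k)⁴ − (2)⁴ = ((3k)² − (2)²)((3k)² + (2)²); the first factor splits again, the second (9k^2 + 4) is irreducible.

(3k + 2)(3k - 2)(9k^2 + 4)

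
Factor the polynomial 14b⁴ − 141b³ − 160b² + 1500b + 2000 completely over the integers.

(2b + 5)(7b + 10)(b − 10)(b − 4)

Among the possible rational roots, b = 10 is a root, so (b − 10) divides it; the quotient is 14b³ − b² − 170b − 200.
Continuing, b = 4 is a root, so (b − 4) divides it; the quotient is 14b² + 55b + 50.
The remaining quadratic factors as (2b + 5)(7b + 10).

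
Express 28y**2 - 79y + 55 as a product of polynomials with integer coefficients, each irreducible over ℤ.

(4y - 5)(7y - 11)

Need a pair with product 28·55 = 1540 and sum -79: that's -35 and -44.
Split the middle term: 28y**2 - 35y - 44y + 55 = 7y(4y - 5) - 11(4y - 5).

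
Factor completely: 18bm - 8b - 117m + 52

Group as (18bm - 8b) + (-117m + 52) = 2b(9m - 4) - 13(9m - 4).
Both groups share the factor (9m - 4).

(2b - 13)(9m - 4)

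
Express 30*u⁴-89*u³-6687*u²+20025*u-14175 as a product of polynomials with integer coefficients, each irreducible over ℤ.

(5*u-9)*(6*u-7)*(u+15)*(u-15)

Trying the rational-root candidates, u = 9/5 is a root, giving the factor (5*u-9) and quotient 6*u³-7*u²-1350*u+1575.
Continuing, u = 15 is a root, so (u-15) is a factor; dividing leaves 6*u²+83*u-105.
The remaining quadratic factors as (6*u-7)(u+15).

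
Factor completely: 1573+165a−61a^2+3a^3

(3a+11)(a−11)(a−13)

Among the possible rational roots, a = −11/3 is a root, so (3a+11) divides it; the quotient is a^2−24a+143.
The remaining quadratic factors as (a−13)(a−11).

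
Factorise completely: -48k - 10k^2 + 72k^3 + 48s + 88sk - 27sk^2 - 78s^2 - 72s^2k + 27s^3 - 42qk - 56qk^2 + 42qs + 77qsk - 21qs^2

-(3s - 8k - 6)(7q - 9s - 9k + 8)(s - k)

Group: 7q(-3s^2 + 11sk + 6s - 8k^2 - 6k) + (-9s - 9k + 8)(-3s^2 + 11sk + 6s - 8k^2 - 6k); both groups contain (-3s^2 + 11sk + 6s - 8k^2 - 6k), so (7q - 9s - 9k + 8) is a factor with cofactor -3s^2 + 11sk + 6s - 8k^2 - 6k.
The cofactor groups again: -3s^2 + 11sk + 6s - 8k^2 - 6k = -s(3s - 8k - 6) + k(3s - 8k - 6); both groups contain (3s - 8k - 6), giving -(s - k)(3s - 8k - 6).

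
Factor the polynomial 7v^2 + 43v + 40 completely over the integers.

(7v + 8)(v + 5)

Need a pair with product 7·40 = 280 and sum 43: that's 35 and 8.
Split the middle term: 7v^2 + 35v + 8v + 40 = 7v(v + 5) + 8(v + 5).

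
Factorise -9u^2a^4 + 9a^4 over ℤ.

-9a^4(u + 1)(u - 1)

Pull out the common factor 9a^4, leaving -u^2 + 1.
Recognize a difference of squares with the parts 1 and u.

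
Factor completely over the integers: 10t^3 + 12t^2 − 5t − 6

(5t + 6)(2t^2 − 1)

Group as (10t^3 − 5t) + (12t^2 − 6) = 5t(2t^2 − 1) + 6(2t^2 − 1).
Both groups share the factor (2t^2 − 1).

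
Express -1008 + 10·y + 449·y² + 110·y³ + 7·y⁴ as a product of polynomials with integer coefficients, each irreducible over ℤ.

Among the possible rational roots, y = -8 is a root, so (y + 8) divides it; the quotient is 7·y³ + 54·y² + 17·y - 126.
Continuing, y = -7 is a root, giving the factor (y + 7) and quotient 7·y² + 5·y - 18.
The remaining quadratic factors as (y + 2)(7·y - 9).

(7·y - 9)·(y + 2)·(y + 7)·(y + 8)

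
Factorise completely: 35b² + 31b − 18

(5b − 2)(7b + 9)

Need a pair with product 35·(−18) = −630 and sum 31: that's −14 and 45.
Split the middle term: 35b² − 14b + 45b − 18 = 7b(5b − 2) + 9(5b − 2).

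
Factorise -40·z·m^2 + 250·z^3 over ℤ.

10·z·(5·z - 2·m)·(5·z + 2·m)

Pull out the common factor 10·z; 25·z^2 - 4·m^2 is a difference of squares.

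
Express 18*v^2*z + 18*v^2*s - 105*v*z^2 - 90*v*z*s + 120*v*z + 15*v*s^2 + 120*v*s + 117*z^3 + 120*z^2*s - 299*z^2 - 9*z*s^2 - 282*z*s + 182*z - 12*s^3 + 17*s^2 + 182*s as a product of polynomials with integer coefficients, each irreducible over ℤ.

(6*v - 9*z - 3*s + 14)*(3*v - 13*z + 4*s + 13)*(z + s)

Group: 3*v*(6*v*z + 6*v*s - 9*z^2 - 12*z*s + 14*z - 3*s^2 + 14*s) + (-13*z + 4*s + 13)*(6*v*z + 6*v*s - 9*z^2 - 12*z*s + 14*z - 3*s^2 + 14*s); both groups contain (6*v*z + 6*v*s - 9*z^2 - 12*z*s + 14*z - 3*s^2 + 14*s), so (3*v - 13*z + 4*s + 13) is a factor with cofactor 6*v*z + 6*v*s - 9*z^2 - 12*z*s + 14*z - 3*s^2 + 14*s.
The cofactor groups again: 6*v*z + 6*v*s - 9*z^2 - 12*z*s + 14*z - 3*s^2 + 14*s = z*(6*v - 9*z - 3*s + 14) + s*(6*v - 9*z - 3*s + 14); both groups contain (6*v - 9*z - 3*s + 14), giving (z + s)*(6*v - 9*z - 3*s + 14).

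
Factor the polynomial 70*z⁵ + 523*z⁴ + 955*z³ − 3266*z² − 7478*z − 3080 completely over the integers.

Testing divisors of the constant over divisors of the leading coefficient, z = −4/7 is a root, so (7*z + 4) divides it; the quotient is 10*z⁴ + 69*z³ + 97*z² − 522*z − 770.
Then z = −7/5 is a root, so (5*z + 7) divides it; the quotient is 2*z³ + 11*z² + 4*z − 110.
Then z = 5/2 is a root, so (2*z − 5) divides it; the quotient is z² + 8*z + 22.
The quadratic z² + 8*z + 22 has discriminant −24 < 0 and is irreducible over ℤ.

(2*z − 5)*(5*z + 7)*(7*z + 4)*(z² + 8*z + 22)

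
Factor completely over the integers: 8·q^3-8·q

Every term has a factor of 8·q. Then q^2-1 = (q)² − (1)².

8·q·(q+1)·(q-1)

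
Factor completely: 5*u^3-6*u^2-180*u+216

(5*u-6)*(u+6)*(u-6)

By the rational root theorem, u = 6 is a root, so (u-6) is a factor; dividing leaves 5*u^2+24*u-36.
The remaining quadratic factors as (u+6)(5*u-6).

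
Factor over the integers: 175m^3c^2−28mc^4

7c^2m(5m−2c)(5m+2c)

Every term has a factor of 7mc^2. Then 25m^2−4c^2 = (5m)² − (2c)².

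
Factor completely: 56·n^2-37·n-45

Need a pair with product 56·(-45) = -2520 and sum -37: that's 35 and -72.
Split the middle term: 56·n^2+35·n - 72·n-45 = 7·n·(8·n+5) - 9·(8·n+5).

(7·n-9)·(8·n+5)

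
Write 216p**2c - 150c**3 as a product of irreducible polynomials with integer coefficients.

Pull out the common factor 6c; 36p**2 - 25c**2 is a difference of squares.

6c(6p - 5c)(6p + 5c)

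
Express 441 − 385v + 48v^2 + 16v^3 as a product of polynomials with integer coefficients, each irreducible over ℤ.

(4v − 7)(4v − 9)(v + 7)

Testing divisors of the constant over divisors of the leading coefficient, v = 7/4 is a root, so (4v − 7) is a factor; dividing leaves 4v^2 + 19v − 63.
The remaining quadratic factors as (4v − 9)(v + 7).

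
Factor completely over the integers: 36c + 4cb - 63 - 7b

Group as (4cb + 36c) + (-7b - 63) = 4c(b + 9) - 7(b + 9).
Both groups share the factor (b + 9).

(4c - 7)(b + 9)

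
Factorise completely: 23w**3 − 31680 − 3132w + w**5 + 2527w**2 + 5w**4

By the rational root theorem, w = 4 is a root, giving the factor (w − 4) and quotient w**4 + 9w**3 + 59w**2 + 2763w + 7920.
Then w = −3 is a root, giving the factor (w + 3) and quotient w**3 + 6w**2 + 41w + 2640.
Continuing, w = −15 is a root, giving the factor (w + 15) and quotient w**2 − 9w + 176.
The quadratic w**2 − 9w + 176 has discriminant −623 < 0 and is irreducible over ℤ.

(w + 15)(w + 3)(w − 4)(w**2 − 9w + 176)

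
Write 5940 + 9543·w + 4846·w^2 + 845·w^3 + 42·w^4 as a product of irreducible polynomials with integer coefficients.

(6·w + 11)·(7·w + 9)·(w + 12)·(w + 5)

Testing divisors of the constant over divisors of the leading coefficient, w = -11/6 is a root, so (6·w + 11) is a factor; dividing leaves 7·w^3 + 128·w^2 + 573·w + 540.
Next, w = -5 is a root, so (w + 5) divides it; the quotient is 7·w^2 + 93·w + 108.
The remaining quadratic factors as (7·w + 9)(w + 12).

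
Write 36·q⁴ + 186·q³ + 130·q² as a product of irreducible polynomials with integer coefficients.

Pull out the common factor 2·q², then factor the remaining trinomial.

2·q²·(3·q + 13)·(6·q + 5)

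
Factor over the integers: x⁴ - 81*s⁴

(x - 3*s)*(x + 3*s)*(x² + 9*s²)

(x)⁴ − (3*s)⁴ = ((x)² − (3*s)²)((x)² + (3*s)²); the first factor splits again, the second (x² + 9*s²) is irreducible.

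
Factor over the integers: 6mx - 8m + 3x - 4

Group as (6mx - 8m) + (3x - 4) = 2m(3x - 4) + (3x - 4).
Both groups share the factor (3x - 4).

(2m + 1)(3x - 4)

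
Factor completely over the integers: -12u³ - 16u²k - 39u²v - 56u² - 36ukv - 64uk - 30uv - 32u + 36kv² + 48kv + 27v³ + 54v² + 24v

Group: 4u(-3u² - 4uk - 12uv - 14u - 12kv - 16k - 9v² - 18v - 8) - 3v(-3u² - 4uk - 12uv - 14u - 12kv - 16k - 9v² - 18v - 8); both groups contain (-3u² - 4uk - 12uv - 14u - 12kv - 16k - 9v² - 18v - 8), so (4u - 3v) is a factor with cofactor -3u² - 4uk - 12uv - 14u - 12kv - 16k - 9v² - 18v - 8.
The cofactor groups again: -3u² - 4uk - 12uv - 14u - 12kv - 16k - 9v² - 18v - 8 = -3u(u + 3v + 4) + (-4k - 3v - 2)(u + 3v + 4); both groups contain (u + 3v + 4), giving -(3u + 4k + 3v + 2)(u + 3v + 4).

-(3u + 4k + 3v + 2)(4u - 3v)(u + 3v + 4)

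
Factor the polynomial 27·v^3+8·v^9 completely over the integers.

Pull out the common factor v^3, leaving 8·v^6+27.
Recognize a sum of cubes with the parts 2·v^2 and 3.

v^3·(2·v^2+3)·(4·v^4-6·v^2+9)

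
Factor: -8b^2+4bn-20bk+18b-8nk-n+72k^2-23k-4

Group: -2b(4b-8k-1) + (n-9k+4)(4b-8k-1); both groups contain (4b-8k-1).

-(2b-n+9k-4)(4b-8k-1)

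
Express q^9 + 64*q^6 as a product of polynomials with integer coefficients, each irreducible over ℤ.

Pull out the common factor q^6, leaving q^3 + 64.
Recognize a sum of cubes with the parts q and 4.

q^6*(q + 4)*(q^2 - 4*q + 16)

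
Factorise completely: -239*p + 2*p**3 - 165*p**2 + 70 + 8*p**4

(2*p + 7)*(4*p - 1)*(p + 2)*(p - 5)

Among the possible rational roots, p = 1/4 is a root, so (4*p - 1) divides it; the quotient is 2*p**3 + p**2 - 41*p - 70.
Then p = -2 is a root, so (p + 2) divides it; the quotient is 2*p**2 - 3*p - 35.
The remaining quadratic factors as (p - 5)(2*p + 7).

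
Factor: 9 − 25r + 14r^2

(2r − 1)(7r − 9)

Need a pair with product 14·9 = 126 and sum −25: that's −18 and −7.
Split the middle term: 14r^2 − 18r − 7r + 9 = 2r(7r − 9) − (7r − 9).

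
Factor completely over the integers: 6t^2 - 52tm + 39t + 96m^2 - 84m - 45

Group: 3t(2t - 12m + 15) + (-8m - 3)(2t - 12m + 15); both groups contain (2t - 12m + 15).

(2t - 12m + 15)(3t - 8m - 3)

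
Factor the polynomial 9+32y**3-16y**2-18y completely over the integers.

By the rational root theorem, y = -3/4 is a root, so (4y+3) is a factor; dividing leaves 8y**2-10y+3.
The remaining quadratic factors as (2y-1)(4y-3).

(2y-1)(4y+3)(4y-3)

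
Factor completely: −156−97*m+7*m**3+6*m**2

(7*m+13)*(m+3)*(m−4)

Testing divisors of the constant over divisors of the leading coefficient, m = −13/7 is a root, so (7*m+13) divides it; the quotient is m**2−m−12.
The remaining quadratic factors as (m+3)(m−4).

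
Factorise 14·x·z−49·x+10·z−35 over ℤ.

Group as (14·x·z−49·x) + (10·z−35) = 7·x·(2·z−7) + 5·(2·z−7).
Both groups share the factor (2·z−7).

(2·z−7)·(7·x+5)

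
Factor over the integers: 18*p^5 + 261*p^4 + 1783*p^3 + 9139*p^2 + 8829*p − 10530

(3*p − 2)*(6*p + 13)*(p + 9)*(p^2 + 4*p + 45)

By the rational root theorem, p = −9 is a root, giving the factor (p + 9) and quotient 18*p^4 + 99*p^3 + 892*p^2 + 1111*p − 1170.
Next, p = 2/3 is a root, so (3*p − 2) divides it; the quotient is 6*p^3 + 37*p^2 + 322*p + 585.
Continuing, p = −13/6 is a root, giving the factor (6*p + 13) and quotient p^2 + 4*p + 45.
The quadratic p^2 + 4*p + 45 has discriminant −164 < 0 and is irreducible over ℤ.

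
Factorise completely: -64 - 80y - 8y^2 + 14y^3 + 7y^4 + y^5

Among the possible rational roots, y = 2 is a root, giving the factor (y - 2) and quotient y^4 + 9y^3 + 32y^2 + 56y + 32.
Continuing, y = -1 is a root, so (y + 1) is a factor; dividing leaves y^3 + 8y^2 + 24y + 32.
Next, y = -4 is a root, so (y + 4) is a factor; dividing leaves y^2 + 4y + 8.
The quadratic y^2 + 4y + 8 has discriminant -16 < 0 and is irreducible over ℤ.

(y + 1)(y + 4)(y - 2)(y^2 + 4y + 8)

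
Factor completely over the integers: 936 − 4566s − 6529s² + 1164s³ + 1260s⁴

(5s + 12)(6s − 1)(6s − 13)(7s + 6)

Among the possible rational roots, s = −12/5 is a root, giving the factor (5s + 12) and quotient 252s³ − 372s² − 413s + 78.
Next, s = 13/6 is a root, so (6s − 13) divides it; the quotient is 42s² + 29s − 6.
The remaining quadratic factors as (7s + 6)(6s − 1).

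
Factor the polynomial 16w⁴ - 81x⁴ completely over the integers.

(2w + 3x)(2w - 3x)(4w² + 9x²)

(2w)⁴ − (3x)⁴ = ((2w)² − (3x)²)((2w)² + (3x)²); the first factor splits again, the second (4w² + 9x²) is irreducible.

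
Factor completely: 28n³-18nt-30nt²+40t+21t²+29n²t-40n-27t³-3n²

(4n+3t-5)(7n+9t+8)(n-t)

Group: 4n(7n²+2nt+8n-9t²-8t) + (3t-5)(7n²+2nt+8n-9t²-8t); both groups contain (7n²+2nt+8n-9t²-8t), so (4n+3t-5) is a factor with cofactor 7n²+2nt+8n-9t²-8t.
The cofactor groups again: 7n²+2nt+8n-9t²-8t = n(7n+9t+8) - t(7n+9t+8); both groups contain (7n+9t+8), giving (n-t)(7n+9t+8).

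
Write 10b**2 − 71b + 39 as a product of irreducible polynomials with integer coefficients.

(2b − 13)(5b − 3)

Need a pair with product 10·39 = 390 and sum −71: that's −65 and −6.
Split the middle term: 10b**2 − 65b − 6b + 39 = 5b(2b − 13) − 3(2b − 13).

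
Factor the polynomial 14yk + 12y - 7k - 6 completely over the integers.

(2y - 1)(7k + 6)

Group as (14yk + 12y) + (-7k - 6) = 2y(7k + 6) - (7k + 6).
Both groups share the factor (7k + 6).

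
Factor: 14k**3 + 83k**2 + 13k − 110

Testing divisors of the constant over divisors of the leading coefficient, k = 1 is a root, so (k − 1) is a factor; dividing leaves 14k**2 + 97k + 110.
The remaining quadratic factors as (2k + 11)(7k + 10).

(2k + 11)(7k + 10)(k − 1)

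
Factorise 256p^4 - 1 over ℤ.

(4p)⁴ − (1)⁴ = ((4p)² − (1)²)((4p)² + (1)²); the first factor splits again, the second (16p^2 + 1) is irreducible.

(4p + 1)(4p - 1)(16p^2 + 1)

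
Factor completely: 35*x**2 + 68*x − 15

Need a pair with product 35·(−15) = −525 and sum 68: that's −7 and 75.
Split the middle term: 35*x**2 − 7*x + 75*x − 15 = 7*x*(5*x − 1) + 15*(5*x − 1).

(5*x − 1)*(7*x + 15)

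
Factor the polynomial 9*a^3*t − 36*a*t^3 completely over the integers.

9*a*t*(a + 2*t)*(a − 2*t)

Pull out the common factor 9*a*t; a^2 − 4*t^2 is a difference of squares.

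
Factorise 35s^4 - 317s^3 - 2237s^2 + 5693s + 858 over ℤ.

(5s - 11)(7s + 1)(s + 6)(s - 13)

Trying the rational-root candidates, s = -6 is a root, giving the factor (s + 6) and quotient 35s^3 - 527s^2 + 925s + 143.
Continuing, s = 13 is a root, giving the factor (s - 13) and quotient 35s^2 - 72s - 11.
The remaining quadratic factors as (7s + 1)(5s - 11).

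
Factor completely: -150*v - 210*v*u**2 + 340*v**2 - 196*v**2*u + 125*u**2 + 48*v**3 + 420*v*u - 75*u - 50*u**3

Group: 12*v*(4*v**2 - 18*v*u + 30*v - 10*u**2 + 15*u) + (5*u - 5)*(4*v**2 - 18*v*u + 30*v - 10*u**2 + 15*u); both groups contain (4*v**2 - 18*v*u + 30*v - 10*u**2 + 15*u), so (12*v + 5*u - 5) is a factor with cofactor 4*v**2 - 18*v*u + 30*v - 10*u**2 + 15*u.
The cofactor groups again: 4*v**2 - 18*v*u + 30*v - 10*u**2 + 15*u = 2*v*(2*v - 10*u + 15) + u*(2*v - 10*u + 15); both groups contain (2*v - 10*u + 15), giving (2*v + u)*(2*v - 10*u + 15).

(2*v - 10*u + 15)*(12*v + 5*u - 5)*(2*v + u)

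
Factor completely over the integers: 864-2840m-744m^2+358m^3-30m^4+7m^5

(7m-2)(m+2)(m-4)(m^2-2m+54)

Trying the rational-root candidates, m = 4 is a root, so (m-4) divides it; the quotient is 7m^4-2m^3+350m^2+656m-216.
Then m = -2 is a root, giving the factor (m+2) and quotient 7m^3-16m^2+382m-108.
Next, m = 2/7 is a root, so (7m-2) is a factor; dividing leaves m^2-2m+54.
The quadratic m^2-2m+54 has discriminant -212 < 0 and is irreducible over ℤ.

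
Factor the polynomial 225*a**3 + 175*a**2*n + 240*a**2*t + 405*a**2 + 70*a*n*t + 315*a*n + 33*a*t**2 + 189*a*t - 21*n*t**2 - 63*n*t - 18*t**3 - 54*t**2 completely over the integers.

(5*a + 3*t + 9)*(5*a - t)*(9*a + 7*n + 6*t)

Group: 5*a*(45*a**2 + 35*a*n + 21*a*t - 7*n*t - 6*t**2) + (3*t + 9)*(45*a**2 + 35*a*n + 21*a*t - 7*n*t - 6*t**2); both groups contain (45*a**2 + 35*a*n + 21*a*t - 7*n*t - 6*t**2), so (5*a + 3*t + 9) is a factor with cofactor 45*a**2 + 35*a*n + 21*a*t - 7*n*t - 6*t**2.
The cofactor groups again: 45*a**2 + 35*a*n + 21*a*t - 7*n*t - 6*t**2 = 5*a*(9*a + 7*n + 6*t) - t*(9*a + 7*n + 6*t); both groups contain (9*a + 7*n + 6*t), giving (5*a - t)*(9*a + 7*n + 6*t).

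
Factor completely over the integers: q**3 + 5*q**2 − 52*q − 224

Testing divisors of the constant over divisors of the leading coefficient, q = 7 is a root, so (q − 7) is a factor; dividing leaves q**2 + 12*q + 32.
The remaining quadratic factors as (q + 4)(q + 8).

(q + 4)*(q + 8)*(q − 7)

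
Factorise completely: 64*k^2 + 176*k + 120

Pull out the common factor 8, then factor the remaining trinomial.

8*(2*k + 3)*(4*k + 5)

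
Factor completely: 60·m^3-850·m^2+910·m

10·m·(6·m-7)·(m-13)

Pull out the common factor 10·m, then factor the remaining trinomial.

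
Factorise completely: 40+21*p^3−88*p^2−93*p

(3*p−1)*(7*p+8)*(p−5)

Trying the rational-root candidates, p = −8/7 is a root, giving the factor (7*p+8) and quotient 3*p^2−16*p+5.
The remaining quadratic factors as (3*p−1)(p−5).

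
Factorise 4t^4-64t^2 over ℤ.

Pull out the common factor 4t^2; t^2-16 is a difference of squares.

4t^2(t+4)(t-4)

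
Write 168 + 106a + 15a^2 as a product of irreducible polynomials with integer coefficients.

Need a pair with product 15·168 = 2520 and sum 106: that's 36 and 70.
Split the middle term: 15a^2 + 36a + 70a + 168 = 3a(5a + 12) + 14(5a + 12).

(3a + 14)(5a + 12)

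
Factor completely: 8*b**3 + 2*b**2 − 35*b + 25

Testing divisors of the constant over divisors of the leading coefficient, b = −5/2 is a root, giving the factor (2*b + 5) and quotient 4*b**2 − 9*b + 5.
The remaining quadratic factors as (b − 1)(4*b − 5).

(2*b + 5)*(4*b − 5)*(b − 1)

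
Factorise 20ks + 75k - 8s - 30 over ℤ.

Group as (20ks + 75k) + (-8s - 30) = 5k(4s + 15) - 2(4s + 15).
Both groups share the factor (4s + 15).

(4s + 15)(5k - 2)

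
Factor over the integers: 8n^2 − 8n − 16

8(n + 1)(n − 2)

Pull out the common factor 8, then factor the remaining trinomial.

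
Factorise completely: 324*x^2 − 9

Factor out 9, leaving 36*x^2 − 1, which is a difference of two squares.

9*(6*x + 1)*(6*x − 1)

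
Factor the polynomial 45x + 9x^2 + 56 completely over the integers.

Need a pair with product 9·56 = 504 and sum 45: that's 24 and 21.
Split the middle term: 9x^2 + 24x + 21x + 56 = 3x(3x + 8) + 7(3x + 8).

(3x + 7)(3x + 8)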